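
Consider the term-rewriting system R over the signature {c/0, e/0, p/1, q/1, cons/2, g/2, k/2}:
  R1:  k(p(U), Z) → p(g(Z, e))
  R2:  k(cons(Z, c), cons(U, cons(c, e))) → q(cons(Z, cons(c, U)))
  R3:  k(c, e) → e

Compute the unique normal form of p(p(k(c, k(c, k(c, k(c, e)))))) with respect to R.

1. p(p(k(c, k(c, k(c, k(c, e))))))  →  p(p(k(c, k(c, k(c, e)))))   [R3 at 1.1.2.2.2]
2. p(p(k(c, k(c, k(c, e)))))  →  p(p(k(c, k(c, e))))   [R3 at 1.1.2.2]
3. p(p(k(c, k(c, e))))  →  p(p(k(c, e)))   [R3 at 1.1.2]
4. p(p(k(c, e)))  →  p(p(e))   [R3 at 1.1]

p(p(e))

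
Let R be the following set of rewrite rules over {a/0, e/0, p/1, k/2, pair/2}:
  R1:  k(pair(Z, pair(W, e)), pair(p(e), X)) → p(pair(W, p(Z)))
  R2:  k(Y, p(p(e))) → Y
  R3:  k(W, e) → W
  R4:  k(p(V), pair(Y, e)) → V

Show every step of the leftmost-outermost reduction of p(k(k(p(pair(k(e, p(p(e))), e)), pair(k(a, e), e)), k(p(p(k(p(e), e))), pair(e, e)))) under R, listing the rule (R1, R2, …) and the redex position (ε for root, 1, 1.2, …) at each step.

p(pair(e, e))

1. p(k(k(p(pair(k(e, p(p(e))), e)), pair(k(a, e), e)), k(p(p(k(p(e), e))), pair(e, e))))  →  p(k(pair(k(e, p(p(e))), e), k(p(p(k(p(e), e))), pair(e, e))))   [R4 at 1.1]
2. p(k(pair(k(e, p(p(e))), e), k(p(p(k(p(e), e))), pair(e, e))))  →  p(k(pair(e, e), k(p(p(k(p(e), e))), pair(e, e))))   [R2 at 1.1.1]
3. p(k(pair(e, e), k(p(p(k(p(e), e))), pair(e, e))))  →  p(k(pair(e, e), p(k(p(e), e))))   [R4 at 1.2]
4. p(k(pair(e, e), p(k(p(e), e))))  →  p(k(pair(e, e), p(p(e))))   [R3 at 1.2.1]
5. p(k(pair(e, e), p(p(e))))  →  p(pair(e, e))   [R2 at 1]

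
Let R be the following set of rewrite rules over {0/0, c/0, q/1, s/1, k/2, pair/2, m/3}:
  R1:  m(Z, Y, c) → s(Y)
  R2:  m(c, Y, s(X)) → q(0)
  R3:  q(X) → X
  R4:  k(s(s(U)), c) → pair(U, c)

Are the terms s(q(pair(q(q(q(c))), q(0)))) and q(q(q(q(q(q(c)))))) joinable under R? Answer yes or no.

Reduce t₁ = s(q(pair(q(q(q(c))), q(0)))):
1. s(q(pair(q(q(q(c))), q(0))))  →  s(pair(q(q(q(c))), q(0)))   [R3 at 1]
2. s(pair(q(q(q(c))), q(0)))  →  s(pair(q(q(c)), q(0)))   [R3 at 1.1]
3. s(pair(q(q(c)), q(0)))  →  s(pair(q(c), q(0)))   [R3 at 1.1]
4. s(pair(q(c), q(0)))  →  s(pair(c, q(0)))   [R3 at 1.1]
5. s(pair(c, q(0)))  →  s(pair(c, 0))   [R3 at 1.2]

Reduce t₂ = q(q(q(q(q(q(c)))))):
1. q(q(q(q(q(q(c))))))  →  q(q(q(q(q(c)))))   [R3 at ε]
2. q(q(q(q(q(c)))))  →  q(q(q(q(c))))   [R3 at ε]
3. q(q(q(q(c))))  →  q(q(q(c)))   [R3 at ε]
4. q(q(q(c)))  →  q(q(c))   [R3 at ε]
5. q(q(c))  →  q(c)   [R3 at ε]
6. q(c)  →  c   [R3 at ε]

no — NF(t₁) = s(pair(c, 0)), NF(t₂) = c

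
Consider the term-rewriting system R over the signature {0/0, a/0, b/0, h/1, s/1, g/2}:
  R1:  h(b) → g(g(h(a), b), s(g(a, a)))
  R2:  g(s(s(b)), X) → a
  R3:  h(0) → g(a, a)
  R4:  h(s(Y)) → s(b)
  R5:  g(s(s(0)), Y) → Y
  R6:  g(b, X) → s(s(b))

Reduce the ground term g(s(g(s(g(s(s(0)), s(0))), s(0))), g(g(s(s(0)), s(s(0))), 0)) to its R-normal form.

0

1. g(s(g(s(g(s(s(0)), s(0))), s(0))), g(g(s(s(0)), s(s(0))), 0))  →  g(s(g(s(s(0)), s(0))), g(g(s(s(0)), s(s(0))), 0))   [R5 at 1.1.1.1]
2. g(s(g(s(s(0)), s(0))), g(g(s(s(0)), s(s(0))), 0))  →  g(s(s(0)), g(g(s(s(0)), s(s(0))), 0))   [R5 at 1.1]
3. g(s(s(0)), g(g(s(s(0)), s(s(0))), 0))  →  g(g(s(s(0)), s(s(0))), 0)   [R5 at ε]
4. g(g(s(s(0)), s(s(0))), 0)  →  g(s(s(0)), 0)   [R5 at 1]
5. g(s(s(0)), 0)  →  0   [R5 at ε]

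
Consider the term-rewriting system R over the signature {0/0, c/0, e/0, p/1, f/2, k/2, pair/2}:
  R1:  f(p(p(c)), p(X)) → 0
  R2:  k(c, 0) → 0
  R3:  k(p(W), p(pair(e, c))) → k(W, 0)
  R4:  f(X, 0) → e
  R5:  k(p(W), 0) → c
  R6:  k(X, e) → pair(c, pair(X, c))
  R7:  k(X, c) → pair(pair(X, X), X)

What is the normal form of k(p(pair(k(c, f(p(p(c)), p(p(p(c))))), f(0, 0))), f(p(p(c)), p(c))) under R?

c

1. k(p(pair(k(c, f(p(p(c)), p(p(p(c))))), f(0, 0))), f(p(p(c)), p(c)))  →  k(p(pair(k(c, 0), f(0, 0))), f(p(p(c)), p(c)))   [R1 at 1.1.1.2]
2. k(p(pair(k(c, 0), f(0, 0))), f(p(p(c)), p(c)))  →  k(p(pair(0, f(0, 0))), f(p(p(c)), p(c)))   [R2 at 1.1.1]
3. k(p(pair(0, f(0, 0))), f(p(p(c)), p(c)))  →  k(p(pair(0, e)), f(p(p(c)), p(c)))   [R4 at 1.1.2]
4. k(p(pair(0, e)), f(p(p(c)), p(c)))  →  k(p(pair(0, e)), 0)   [R1 at 2]
5. k(p(pair(0, e)), 0)  →  c   [R5 at ε]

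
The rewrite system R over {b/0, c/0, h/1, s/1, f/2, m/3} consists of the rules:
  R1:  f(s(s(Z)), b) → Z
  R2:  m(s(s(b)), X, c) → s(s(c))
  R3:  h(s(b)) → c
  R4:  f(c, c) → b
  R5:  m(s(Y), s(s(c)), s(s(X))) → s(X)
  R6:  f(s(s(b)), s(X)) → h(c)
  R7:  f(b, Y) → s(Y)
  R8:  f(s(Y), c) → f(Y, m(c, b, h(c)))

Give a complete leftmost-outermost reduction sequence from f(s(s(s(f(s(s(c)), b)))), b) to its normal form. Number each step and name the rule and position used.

1. f(s(s(s(f(s(s(c)), b)))), b)  →  s(f(s(s(c)), b))   [R1 at ε]
2. s(f(s(s(c)), b))  →  s(c)   [R1 at 1]

s(c)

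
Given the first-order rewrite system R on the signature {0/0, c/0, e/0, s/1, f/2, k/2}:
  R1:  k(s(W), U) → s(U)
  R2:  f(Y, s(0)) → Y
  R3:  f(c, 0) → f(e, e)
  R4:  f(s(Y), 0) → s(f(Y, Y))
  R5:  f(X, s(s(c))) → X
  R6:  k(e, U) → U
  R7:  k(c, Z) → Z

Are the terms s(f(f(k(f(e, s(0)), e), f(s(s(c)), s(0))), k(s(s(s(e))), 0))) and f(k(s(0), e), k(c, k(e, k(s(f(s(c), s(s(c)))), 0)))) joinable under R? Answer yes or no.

yes — NF(t₁) = s(e), NF(t₂) = s(e)

Reduce t₁ = s(f(f(k(f(e, s(0)), e), f(s(s(c)), s(0))), k(s(s(s(e))), 0))):
1. s(f(f(k(f(e, s(0)), e), f(s(s(c)), s(0))), k(s(s(s(e))), 0)))  →  s(f(f(k(e, e), f(s(s(c)), s(0))), k(s(s(s(e))), 0)))   [R2 at 1.1.1.1]
2. s(f(f(k(e, e), f(s(s(c)), s(0))), k(s(s(s(e))), 0)))  →  s(f(f(e, f(s(s(c)), s(0))), k(s(s(s(e))), 0)))   [R6 at 1.1.1]
3. s(f(f(e, f(s(s(c)), s(0))), k(s(s(s(e))), 0)))  →  s(f(f(e, s(s(c))), k(s(s(s(e))), 0)))   [R2 at 1.1.2]
4. s(f(f(e, s(s(c))), k(s(s(s(e))), 0)))  →  s(f(e, k(s(s(s(e))), 0)))   [R5 at 1.1]
5. s(f(e, k(s(s(s(e))), 0)))  →  s(f(e, s(0)))   [R1 at 1.2]
6. s(f(e, s(0)))  →  s(e)   [R2 at 1]

Reduce t₂ = f(k(s(0), e), k(c, k(e, k(s(f(s(c), s(s(c)))), 0)))):
1. f(k(s(0), e), k(c, k(e, k(s(f(s(c), s(s(c)))), 0))))  →  f(s(e), k(c, k(e, k(s(f(s(c), s(s(c)))), 0))))   [R1 at 1]
2. f(s(e), k(c, k(e, k(s(f(s(c), s(s(c)))), 0))))  →  f(s(e), k(e, k(s(f(s(c), s(s(c)))), 0)))   [R7 at 2]
3. f(s(e), k(e, k(s(f(s(c), s(s(c)))), 0)))  →  f(s(e), k(s(f(s(c), s(s(c)))), 0))   [R6 at 2]
4. f(s(e), k(s(f(s(c), s(s(c)))), 0))  →  f(s(e), s(0))   [R1 at 2]
5. f(s(e), s(0))  →  s(e)   [R2 at ε]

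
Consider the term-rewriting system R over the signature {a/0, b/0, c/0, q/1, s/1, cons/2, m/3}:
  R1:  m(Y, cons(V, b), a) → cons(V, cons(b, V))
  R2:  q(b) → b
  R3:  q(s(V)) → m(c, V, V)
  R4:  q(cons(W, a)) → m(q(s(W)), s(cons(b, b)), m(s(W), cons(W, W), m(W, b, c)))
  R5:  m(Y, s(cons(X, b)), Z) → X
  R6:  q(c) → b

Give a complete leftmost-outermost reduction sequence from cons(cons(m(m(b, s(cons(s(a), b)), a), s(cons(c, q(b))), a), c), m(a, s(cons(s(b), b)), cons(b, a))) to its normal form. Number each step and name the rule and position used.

cons(cons(c, c), s(b))

1. cons(cons(m(m(b, s(cons(s(a), b)), a), s(cons(c, q(b))), a), c), m(a, s(cons(s(b), b)), cons(b, a)))  →  cons(cons(m(s(a), s(cons(c, q(b))), a), c), m(a, s(cons(s(b), b)), cons(b, a)))   [R5 at 1.1.1]
2. cons(cons(m(s(a), s(cons(c, q(b))), a), c), m(a, s(cons(s(b), b)), cons(b, a)))  →  cons(cons(m(s(a), s(cons(c, b)), a), c), m(a, s(cons(s(b), b)), cons(b, a)))   [R2 at 1.1.2.1.2]
3. cons(cons(m(s(a), s(cons(c, b)), a), c), m(a, s(cons(s(b), b)), cons(b, a)))  →  cons(cons(c, c), m(a, s(cons(s(b), b)), cons(b, a)))   [R5 at 1.1]
4. cons(cons(c, c), m(a, s(cons(s(b), b)), cons(b, a)))  →  cons(cons(c, c), s(b))   [R5 at 2]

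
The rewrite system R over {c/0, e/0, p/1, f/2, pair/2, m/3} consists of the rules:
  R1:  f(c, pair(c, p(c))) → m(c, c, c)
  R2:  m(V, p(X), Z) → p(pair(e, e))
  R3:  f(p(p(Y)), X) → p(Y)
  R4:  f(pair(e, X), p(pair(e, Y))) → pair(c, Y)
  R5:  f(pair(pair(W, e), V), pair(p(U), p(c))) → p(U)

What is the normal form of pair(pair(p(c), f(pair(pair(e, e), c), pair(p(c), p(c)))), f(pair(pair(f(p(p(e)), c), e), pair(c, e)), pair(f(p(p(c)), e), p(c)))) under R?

1. pair(pair(p(c), f(pair(pair(e, e), c), pair(p(c), p(c)))), f(pair(pair(f(p(p(e)), c), e), pair(c, e)), pair(f(p(p(c)), e), p(c))))  →  pair(pair(p(c), p(c)), f(pair(pair(f(p(p(e)), c), e), pair(c, e)), pair(f(p(p(c)), e), p(c))))   [R5 at 1.2]
2. pair(pair(p(c), p(c)), f(pair(pair(f(p(p(e)), c), e), pair(c, e)), pair(f(p(p(c)), e), p(c))))  →  pair(pair(p(c), p(c)), f(pair(pair(p(e), e), pair(c, e)), pair(f(p(p(c)), e), p(c))))   [R3 at 2.1.1.1]
3. pair(pair(p(c), p(c)), f(pair(pair(p(e), e), pair(c, e)), pair(f(p(p(c)), e), p(c))))  →  pair(pair(p(c), p(c)), f(pair(pair(p(e), e), pair(c, e)), pair(p(c), p(c))))   [R3 at 2.2.1]
4. pair(pair(p(c), p(c)), f(pair(pair(p(e), e), pair(c, e)), pair(p(c), p(c))))  →  pair(pair(p(c), p(c)), p(c))   [R5 at 2]

pair(pair(p(c), p(c)), p(c))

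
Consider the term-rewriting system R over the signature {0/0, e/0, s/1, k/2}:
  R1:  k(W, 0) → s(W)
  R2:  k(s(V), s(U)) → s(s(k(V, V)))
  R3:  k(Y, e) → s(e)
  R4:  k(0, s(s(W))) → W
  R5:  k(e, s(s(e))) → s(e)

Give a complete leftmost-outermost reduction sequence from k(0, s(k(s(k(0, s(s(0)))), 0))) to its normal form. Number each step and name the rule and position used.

s(0)

1. k(0, s(k(s(k(0, s(s(0)))), 0)))  →  k(0, s(s(s(k(0, s(s(0)))))))   [R1 at 2.1]
2. k(0, s(s(s(k(0, s(s(0)))))))  →  s(k(0, s(s(0))))   [R4 at ε]
3. s(k(0, s(s(0))))  →  s(0)   [R4 at 1]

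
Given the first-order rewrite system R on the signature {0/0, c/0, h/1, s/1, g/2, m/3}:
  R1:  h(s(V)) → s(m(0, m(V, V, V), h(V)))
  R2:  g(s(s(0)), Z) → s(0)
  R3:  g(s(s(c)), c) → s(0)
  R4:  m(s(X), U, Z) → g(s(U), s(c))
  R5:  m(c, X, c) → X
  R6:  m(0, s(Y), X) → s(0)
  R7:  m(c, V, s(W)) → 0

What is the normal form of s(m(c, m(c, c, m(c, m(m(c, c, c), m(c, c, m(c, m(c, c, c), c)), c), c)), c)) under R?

1. s(m(c, m(c, c, m(c, m(m(c, c, c), m(c, c, m(c, m(c, c, c), c)), c), c)), c))  →  s(m(c, c, m(c, m(m(c, c, c), m(c, c, m(c, m(c, c, c), c)), c), c)))   [R5 at 1]
2. s(m(c, c, m(c, m(m(c, c, c), m(c, c, m(c, m(c, c, c), c)), c), c)))  →  s(m(c, c, m(m(c, c, c), m(c, c, m(c, m(c, c, c), c)), c)))   [R5 at 1.3]
3. s(m(c, c, m(m(c, c, c), m(c, c, m(c, m(c, c, c), c)), c)))  →  s(m(c, c, m(c, m(c, c, m(c, m(c, c, c), c)), c)))   [R5 at 1.3.1]
4. s(m(c, c, m(c, m(c, c, m(c, m(c, c, c), c)), c)))  →  s(m(c, c, m(c, c, m(c, m(c, c, c), c))))   [R5 at 1.3]
5. s(m(c, c, m(c, c, m(c, m(c, c, c), c))))  →  s(m(c, c, m(c, c, m(c, c, c))))   [R5 at 1.3.3]
6. s(m(c, c, m(c, c, m(c, c, c))))  →  s(m(c, c, m(c, c, c)))   [R5 at 1.3.3]
7. s(m(c, c, m(c, c, c)))  →  s(m(c, c, c))   [R5 at 1.3]
8. s(m(c, c, c))  →  s(c)   [R5 at 1]

s(c)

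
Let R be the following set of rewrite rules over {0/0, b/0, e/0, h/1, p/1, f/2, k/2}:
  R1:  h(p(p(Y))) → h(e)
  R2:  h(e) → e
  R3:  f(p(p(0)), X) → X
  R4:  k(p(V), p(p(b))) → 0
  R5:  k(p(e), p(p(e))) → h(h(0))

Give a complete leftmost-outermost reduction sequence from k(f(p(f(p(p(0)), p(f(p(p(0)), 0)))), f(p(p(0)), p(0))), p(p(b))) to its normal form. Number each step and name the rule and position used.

0

1. k(f(p(f(p(p(0)), p(f(p(p(0)), 0)))), f(p(p(0)), p(0))), p(p(b)))  →  k(f(p(p(f(p(p(0)), 0))), f(p(p(0)), p(0))), p(p(b)))   [R3 at 1.1.1]
2. k(f(p(p(f(p(p(0)), 0))), f(p(p(0)), p(0))), p(p(b)))  →  k(f(p(p(0)), f(p(p(0)), p(0))), p(p(b)))   [R3 at 1.1.1.1]
3. k(f(p(p(0)), f(p(p(0)), p(0))), p(p(b)))  →  k(f(p(p(0)), p(0)), p(p(b)))   [R3 at 1]
4. k(f(p(p(0)), p(0)), p(p(b)))  →  k(p(0), p(p(b)))   [R3 at 1]
5. k(p(0), p(p(b)))  →  0   [R4 at ε]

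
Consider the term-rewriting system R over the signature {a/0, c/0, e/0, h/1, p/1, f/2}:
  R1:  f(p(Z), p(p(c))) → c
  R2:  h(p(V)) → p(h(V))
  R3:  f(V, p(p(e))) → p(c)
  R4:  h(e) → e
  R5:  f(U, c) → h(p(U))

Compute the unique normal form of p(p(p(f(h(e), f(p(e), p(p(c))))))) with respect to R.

1. p(p(p(f(h(e), f(p(e), p(p(c)))))))  →  p(p(p(f(e, f(p(e), p(p(c)))))))   [R4 at 1.1.1.1]
2. p(p(p(f(e, f(p(e), p(p(c)))))))  →  p(p(p(f(e, c))))   [R1 at 1.1.1.2]
3. p(p(p(f(e, c))))  →  p(p(p(h(p(e)))))   [R5 at 1.1.1]
4. p(p(p(h(p(e)))))  →  p(p(p(p(h(e)))))   [R2 at 1.1.1]
5. p(p(p(p(h(e)))))  →  p(p(p(p(e))))   [R4 at 1.1.1.1]

p(p(p(p(e))))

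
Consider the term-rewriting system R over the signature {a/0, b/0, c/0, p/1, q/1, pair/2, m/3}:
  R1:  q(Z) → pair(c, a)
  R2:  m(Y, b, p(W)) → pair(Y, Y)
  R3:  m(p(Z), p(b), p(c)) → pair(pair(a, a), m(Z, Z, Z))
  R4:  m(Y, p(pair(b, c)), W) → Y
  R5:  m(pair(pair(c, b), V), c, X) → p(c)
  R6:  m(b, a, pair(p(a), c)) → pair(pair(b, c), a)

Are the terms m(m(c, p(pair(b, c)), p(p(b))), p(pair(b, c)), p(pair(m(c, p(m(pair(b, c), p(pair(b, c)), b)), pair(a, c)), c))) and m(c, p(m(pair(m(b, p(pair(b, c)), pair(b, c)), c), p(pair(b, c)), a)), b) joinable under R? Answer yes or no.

yes — NF(t₁) = c, NF(t₂) = c

Reduce t₁ = m(m(c, p(pair(b, c)), p(p(b))), p(pair(b, c)), p(pair(m(c, p(m(pair(b, c), p(pair(b, c)), b)), pair(a, c)), c))):
1. m(m(c, p(pair(b, c)), p(p(b))), p(pair(b, c)), p(pair(m(c, p(m(pair(b, c), p(pair(b, c)), b)), pair(a, c)), c)))  →  m(c, p(pair(b, c)), p(p(b)))   [R4 at ε]
2. m(c, p(pair(b, c)), p(p(b)))  →  c   [R4 at ε]

Reduce t₂ = m(c, p(m(pair(m(b, p(pair(b, c)), pair(b, c)), c), p(pair(b, c)), a)), b):
1. m(c, p(m(pair(m(b, p(pair(b, c)), pair(b, c)), c), p(pair(b, c)), a)), b)  →  m(c, p(pair(m(b, p(pair(b, c)), pair(b, c)), c)), b)   [R4 at 2.1]
2. m(c, p(pair(m(b, p(pair(b, c)), pair(b, c)), c)), b)  →  m(c, p(pair(b, c)), b)   [R4 at 2.1.1]
3. m(c, p(pair(b, c)), b)  →  c   [R4 at ε]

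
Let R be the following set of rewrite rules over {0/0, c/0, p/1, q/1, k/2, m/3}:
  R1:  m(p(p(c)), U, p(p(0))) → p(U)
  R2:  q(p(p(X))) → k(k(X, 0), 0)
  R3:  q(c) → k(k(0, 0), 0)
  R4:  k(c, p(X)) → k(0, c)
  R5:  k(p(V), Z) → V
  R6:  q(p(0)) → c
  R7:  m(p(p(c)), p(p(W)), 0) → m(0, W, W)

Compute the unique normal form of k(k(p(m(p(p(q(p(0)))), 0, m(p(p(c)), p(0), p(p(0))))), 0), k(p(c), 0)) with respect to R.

0

1. k(k(p(m(p(p(q(p(0)))), 0, m(p(p(c)), p(0), p(p(0))))), 0), k(p(c), 0))  →  k(m(p(p(q(p(0)))), 0, m(p(p(c)), p(0), p(p(0)))), k(p(c), 0))   [R5 at 1]
2. k(m(p(p(q(p(0)))), 0, m(p(p(c)), p(0), p(p(0)))), k(p(c), 0))  →  k(m(p(p(c)), 0, m(p(p(c)), p(0), p(p(0)))), k(p(c), 0))   [R6 at 1.1.1.1]
3. k(m(p(p(c)), 0, m(p(p(c)), p(0), p(p(0)))), k(p(c), 0))  →  k(m(p(p(c)), 0, p(p(0))), k(p(c), 0))   [R1 at 1.3]
4. k(m(p(p(c)), 0, p(p(0))), k(p(c), 0))  →  k(p(0), k(p(c), 0))   [R1 at 1]
5. k(p(0), k(p(c), 0))  →  0   [R5 at ε]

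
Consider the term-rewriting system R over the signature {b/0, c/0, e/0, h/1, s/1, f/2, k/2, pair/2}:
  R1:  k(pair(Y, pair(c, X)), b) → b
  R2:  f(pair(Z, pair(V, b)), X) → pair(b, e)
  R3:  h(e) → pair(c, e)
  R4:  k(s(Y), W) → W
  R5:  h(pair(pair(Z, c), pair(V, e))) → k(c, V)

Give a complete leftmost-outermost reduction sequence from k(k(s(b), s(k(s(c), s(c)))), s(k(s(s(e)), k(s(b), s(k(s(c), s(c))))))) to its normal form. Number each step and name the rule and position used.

s(s(s(c)))

1. k(k(s(b), s(k(s(c), s(c)))), s(k(s(s(e)), k(s(b), s(k(s(c), s(c)))))))  →  k(s(k(s(c), s(c))), s(k(s(s(e)), k(s(b), s(k(s(c), s(c)))))))   [R4 at 1]
2. k(s(k(s(c), s(c))), s(k(s(s(e)), k(s(b), s(k(s(c), s(c)))))))  →  s(k(s(s(e)), k(s(b), s(k(s(c), s(c))))))   [R4 at ε]
3. s(k(s(s(e)), k(s(b), s(k(s(c), s(c))))))  →  s(k(s(b), s(k(s(c), s(c)))))   [R4 at 1]
4. s(k(s(b), s(k(s(c), s(c)))))  →  s(s(k(s(c), s(c))))   [R4 at 1]
5. s(s(k(s(c), s(c))))  →  s(s(s(c)))   [R4 at 1.1]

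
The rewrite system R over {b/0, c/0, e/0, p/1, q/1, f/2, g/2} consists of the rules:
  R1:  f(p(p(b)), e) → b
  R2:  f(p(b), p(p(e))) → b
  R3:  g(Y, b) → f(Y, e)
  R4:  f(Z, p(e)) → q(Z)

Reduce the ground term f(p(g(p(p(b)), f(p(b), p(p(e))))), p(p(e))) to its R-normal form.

1. f(p(g(p(p(b)), f(p(b), p(p(e))))), p(p(e)))  →  f(p(g(p(p(b)), b)), p(p(e)))   [R2 at 1.1.2]
2. f(p(g(p(p(b)), b)), p(p(e)))  →  f(p(f(p(p(b)), e)), p(p(e)))   [R3 at 1.1]
3. f(p(f(p(p(b)), e)), p(p(e)))  →  f(p(b), p(p(e)))   [R1 at 1.1]
4. f(p(b), p(p(e)))  →  b   [R2 at ε]

b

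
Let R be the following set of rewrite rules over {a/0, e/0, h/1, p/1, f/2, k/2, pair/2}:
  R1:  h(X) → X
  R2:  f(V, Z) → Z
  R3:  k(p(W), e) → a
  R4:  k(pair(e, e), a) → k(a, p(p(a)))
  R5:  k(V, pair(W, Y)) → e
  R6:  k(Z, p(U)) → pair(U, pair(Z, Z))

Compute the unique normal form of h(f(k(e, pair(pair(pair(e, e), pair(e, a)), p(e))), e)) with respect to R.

1. h(f(k(e, pair(pair(pair(e, e), pair(e, a)), p(e))), e))  →  f(k(e, pair(pair(pair(e, e), pair(e, a)), p(e))), e)   [R1 at ε]
2. f(k(e, pair(pair(pair(e, e), pair(e, a)), p(e))), e)  →  e   [R2 at ε]

e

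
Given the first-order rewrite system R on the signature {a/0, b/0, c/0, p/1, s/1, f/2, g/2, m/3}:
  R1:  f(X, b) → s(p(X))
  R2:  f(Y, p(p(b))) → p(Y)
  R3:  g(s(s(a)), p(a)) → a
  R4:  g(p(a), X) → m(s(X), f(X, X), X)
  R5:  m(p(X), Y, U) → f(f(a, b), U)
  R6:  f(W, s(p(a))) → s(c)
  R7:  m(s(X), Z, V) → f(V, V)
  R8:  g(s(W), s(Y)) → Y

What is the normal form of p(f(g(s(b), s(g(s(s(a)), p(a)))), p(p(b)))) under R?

1. p(f(g(s(b), s(g(s(s(a)), p(a)))), p(p(b))))  →  p(p(g(s(b), s(g(s(s(a)), p(a))))))   [R2 at 1]
2. p(p(g(s(b), s(g(s(s(a)), p(a))))))  →  p(p(g(s(s(a)), p(a))))   [R8 at 1.1]
3. p(p(g(s(s(a)), p(a))))  →  p(p(a))   [R3 at 1.1]

p(p(a))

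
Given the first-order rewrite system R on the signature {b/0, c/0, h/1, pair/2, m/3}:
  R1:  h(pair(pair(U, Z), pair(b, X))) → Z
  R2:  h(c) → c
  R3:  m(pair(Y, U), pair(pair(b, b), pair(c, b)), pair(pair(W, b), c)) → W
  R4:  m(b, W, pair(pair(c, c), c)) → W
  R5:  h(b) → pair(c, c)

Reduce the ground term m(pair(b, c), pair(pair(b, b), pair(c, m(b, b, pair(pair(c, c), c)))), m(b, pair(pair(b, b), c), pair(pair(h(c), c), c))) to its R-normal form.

1. m(pair(b, c), pair(pair(b, b), pair(c, m(b, b, pair(pair(c, c), c)))), m(b, pair(pair(b, b), c), pair(pair(h(c), c), c)))  →  m(pair(b, c), pair(pair(b, b), pair(c, b)), m(b, pair(pair(b, b), c), pair(pair(h(c), c), c)))   [R4 at 2.2.2]
2. m(pair(b, c), pair(pair(b, b), pair(c, b)), m(b, pair(pair(b, b), c), pair(pair(h(c), c), c)))  →  m(pair(b, c), pair(pair(b, b), pair(c, b)), m(b, pair(pair(b, b), c), pair(pair(c, c), c)))   [R2 at 3.3.1.1]
3. m(pair(b, c), pair(pair(b, b), pair(c, b)), m(b, pair(pair(b, b), c), pair(pair(c, c), c)))  →  m(pair(b, c), pair(pair(b, b), pair(c, b)), pair(pair(b, b), c))   [R4 at 3]
4. m(pair(b, c), pair(pair(b, b), pair(c, b)), pair(pair(b, b), c))  →  b   [R3 at ε]

b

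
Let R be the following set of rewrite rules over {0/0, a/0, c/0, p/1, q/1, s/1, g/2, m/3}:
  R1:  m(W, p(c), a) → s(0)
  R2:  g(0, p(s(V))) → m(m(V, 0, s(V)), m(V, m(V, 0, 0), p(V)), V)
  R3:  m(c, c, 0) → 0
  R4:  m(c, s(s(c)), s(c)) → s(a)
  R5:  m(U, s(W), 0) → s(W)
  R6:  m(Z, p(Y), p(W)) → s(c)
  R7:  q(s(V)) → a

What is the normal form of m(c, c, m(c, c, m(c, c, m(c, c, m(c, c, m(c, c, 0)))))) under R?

1. m(c, c, m(c, c, m(c, c, m(c, c, m(c, c, m(c, c, 0))))))  →  m(c, c, m(c, c, m(c, c, m(c, c, m(c, c, 0)))))   [R3 at 3.3.3.3.3]
2. m(c, c, m(c, c, m(c, c, m(c, c, m(c, c, 0)))))  →  m(c, c, m(c, c, m(c, c, m(c, c, 0))))   [R3 at 3.3.3.3]
3. m(c, c, m(c, c, m(c, c, m(c, c, 0))))  →  m(c, c, m(c, c, m(c, c, 0)))   [R3 at 3.3.3]
4. m(c, c, m(c, c, m(c, c, 0)))  →  m(c, c, m(c, c, 0))   [R3 at 3.3]
5. m(c, c, m(c, c, 0))  →  m(c, c, 0)   [R3 at 3]
6. m(c, c, 0)  →  0   [R3 at ε]

0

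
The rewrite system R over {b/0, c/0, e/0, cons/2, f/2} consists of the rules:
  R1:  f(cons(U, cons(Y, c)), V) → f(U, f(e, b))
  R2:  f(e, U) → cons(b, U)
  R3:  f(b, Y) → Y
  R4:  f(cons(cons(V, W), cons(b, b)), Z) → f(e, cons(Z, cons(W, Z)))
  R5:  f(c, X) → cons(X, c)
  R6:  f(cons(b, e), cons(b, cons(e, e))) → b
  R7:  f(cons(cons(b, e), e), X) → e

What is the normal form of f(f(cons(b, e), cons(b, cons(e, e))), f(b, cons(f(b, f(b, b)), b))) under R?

cons(b, b)

1. f(f(cons(b, e), cons(b, cons(e, e))), f(b, cons(f(b, f(b, b)), b)))  →  f(b, f(b, cons(f(b, f(b, b)), b)))   [R6 at 1]
2. f(b, f(b, cons(f(b, f(b, b)), b)))  →  f(b, cons(f(b, f(b, b)), b))   [R3 at ε]
3. f(b, cons(f(b, f(b, b)), b))  →  cons(f(b, f(b, b)), b)   [R3 at ε]
4. cons(f(b, f(b, b)), b)  →  cons(f(b, b), b)   [R3 at 1]
5. cons(f(b, b), b)  →  cons(b, b)   [R3 at 1]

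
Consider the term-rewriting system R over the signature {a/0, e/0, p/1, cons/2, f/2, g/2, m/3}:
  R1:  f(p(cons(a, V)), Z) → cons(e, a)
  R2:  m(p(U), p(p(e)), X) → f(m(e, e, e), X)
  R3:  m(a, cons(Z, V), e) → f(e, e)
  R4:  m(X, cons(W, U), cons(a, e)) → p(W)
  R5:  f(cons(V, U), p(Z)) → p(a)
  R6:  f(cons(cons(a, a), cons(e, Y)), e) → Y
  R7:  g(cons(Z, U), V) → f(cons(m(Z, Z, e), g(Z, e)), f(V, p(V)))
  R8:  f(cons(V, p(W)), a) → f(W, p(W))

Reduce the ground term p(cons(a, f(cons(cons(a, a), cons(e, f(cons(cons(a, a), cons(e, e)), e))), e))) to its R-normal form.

p(cons(a, e))

1. p(cons(a, f(cons(cons(a, a), cons(e, f(cons(cons(a, a), cons(e, e)), e))), e)))  →  p(cons(a, f(cons(cons(a, a), cons(e, e)), e)))   [R6 at 1.2]
2. p(cons(a, f(cons(cons(a, a), cons(e, e)), e)))  →  p(cons(a, e))   [R6 at 1.2]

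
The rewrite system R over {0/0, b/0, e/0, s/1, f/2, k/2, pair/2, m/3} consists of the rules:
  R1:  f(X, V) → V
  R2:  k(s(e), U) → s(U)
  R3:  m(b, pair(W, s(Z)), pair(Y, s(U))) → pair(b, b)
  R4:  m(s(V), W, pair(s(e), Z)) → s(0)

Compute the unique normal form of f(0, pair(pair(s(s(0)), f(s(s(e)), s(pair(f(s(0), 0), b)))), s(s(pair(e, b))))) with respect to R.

pair(pair(s(s(0)), s(pair(0, b))), s(s(pair(e, b))))

1. f(0, pair(pair(s(s(0)), f(s(s(e)), s(pair(f(s(0), 0), b)))), s(s(pair(e, b)))))  →  pair(pair(s(s(0)), f(s(s(e)), s(pair(f(s(0), 0), b)))), s(s(pair(e, b))))   [R1 at ε]
2. pair(pair(s(s(0)), f(s(s(e)), s(pair(f(s(0), 0), b)))), s(s(pair(e, b))))  →  pair(pair(s(s(0)), s(pair(f(s(0), 0), b))), s(s(pair(e, b))))   [R1 at 1.2]
3. pair(pair(s(s(0)), s(pair(f(s(0), 0), b))), s(s(pair(e, b))))  →  pair(pair(s(s(0)), s(pair(0, b))), s(s(pair(e, b))))   [R1 at 1.2.1.1]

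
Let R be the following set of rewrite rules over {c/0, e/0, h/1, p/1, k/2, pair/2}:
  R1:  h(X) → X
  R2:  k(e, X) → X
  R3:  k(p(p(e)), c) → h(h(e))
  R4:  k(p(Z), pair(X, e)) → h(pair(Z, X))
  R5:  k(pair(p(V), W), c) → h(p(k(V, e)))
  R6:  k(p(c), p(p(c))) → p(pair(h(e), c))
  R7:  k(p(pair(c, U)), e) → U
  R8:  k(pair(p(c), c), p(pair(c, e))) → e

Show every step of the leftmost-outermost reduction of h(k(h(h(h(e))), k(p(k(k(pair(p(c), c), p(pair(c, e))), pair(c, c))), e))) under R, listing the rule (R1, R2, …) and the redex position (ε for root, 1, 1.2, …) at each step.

c

1. h(k(h(h(h(e))), k(p(k(k(pair(p(c), c), p(pair(c, e))), pair(c, c))), e)))  →  k(h(h(h(e))), k(p(k(k(pair(p(c), c), p(pair(c, e))), pair(c, c))), e))   [R1 at ε]
2. k(h(h(h(e))), k(p(k(k(pair(p(c), c), p(pair(c, e))), pair(c, c))), e))  →  k(h(h(e)), k(p(k(k(pair(p(c), c), p(pair(c, e))), pair(c, c))), e))   [R1 at 1]
3. k(h(h(e)), k(p(k(k(pair(p(c), c), p(pair(c, e))), pair(c, c))), e))  →  k(h(e), k(p(k(k(pair(p(c), c), p(pair(c, e))), pair(c, c))), e))   [R1 at 1]
4. k(h(e), k(p(k(k(pair(p(c), c), p(pair(c, e))), pair(c, c))), e))  →  k(e, k(p(k(k(pair(p(c), c), p(pair(c, e))), pair(c, c))), e))   [R1 at 1]
5. k(e, k(p(k(k(pair(p(c), c), p(pair(c, e))), pair(c, c))), e))  →  k(p(k(k(pair(p(c), c), p(pair(c, e))), pair(c, c))), e)   [R2 at ε]
6. k(p(k(k(pair(p(c), c), p(pair(c, e))), pair(c, c))), e)  →  k(p(k(e, pair(c, c))), e)   [R8 at 1.1.1]
7. k(p(k(e, pair(c, c))), e)  →  k(p(pair(c, c)), e)   [R2 at 1.1]
8. k(p(pair(c, c)), e)  →  c   [R7 at ε]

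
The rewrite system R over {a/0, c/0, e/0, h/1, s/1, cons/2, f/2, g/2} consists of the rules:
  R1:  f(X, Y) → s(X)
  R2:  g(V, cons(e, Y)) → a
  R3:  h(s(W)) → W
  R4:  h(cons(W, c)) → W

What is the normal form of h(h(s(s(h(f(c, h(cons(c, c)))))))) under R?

1. h(h(s(s(h(f(c, h(cons(c, c))))))))  →  h(s(h(f(c, h(cons(c, c))))))   [R3 at 1]
2. h(s(h(f(c, h(cons(c, c))))))  →  h(f(c, h(cons(c, c))))   [R3 at ε]
3. h(f(c, h(cons(c, c))))  →  h(s(c))   [R1 at 1]
4. h(s(c))  →  c   [R3 at ε]

c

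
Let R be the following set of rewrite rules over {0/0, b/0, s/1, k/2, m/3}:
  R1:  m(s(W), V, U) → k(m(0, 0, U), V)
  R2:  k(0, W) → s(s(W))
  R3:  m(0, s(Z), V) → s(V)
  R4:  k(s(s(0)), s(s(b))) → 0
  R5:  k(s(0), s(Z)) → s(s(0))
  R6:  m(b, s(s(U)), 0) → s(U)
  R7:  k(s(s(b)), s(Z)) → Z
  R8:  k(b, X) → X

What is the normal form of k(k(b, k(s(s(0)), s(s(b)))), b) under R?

1. k(k(b, k(s(s(0)), s(s(b)))), b)  →  k(k(s(s(0)), s(s(b))), b)   [R8 at 1]
2. k(k(s(s(0)), s(s(b))), b)  →  k(0, b)   [R4 at 1]
3. k(0, b)  →  s(s(b))   [R2 at ε]

s(s(b))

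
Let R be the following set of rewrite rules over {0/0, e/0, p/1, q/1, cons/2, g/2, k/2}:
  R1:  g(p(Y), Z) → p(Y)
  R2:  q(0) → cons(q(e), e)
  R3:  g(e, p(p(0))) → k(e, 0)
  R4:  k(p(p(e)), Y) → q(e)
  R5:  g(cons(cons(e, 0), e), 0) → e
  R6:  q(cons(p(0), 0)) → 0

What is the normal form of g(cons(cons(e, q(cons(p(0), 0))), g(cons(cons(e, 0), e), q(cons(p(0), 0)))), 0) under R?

1. g(cons(cons(e, q(cons(p(0), 0))), g(cons(cons(e, 0), e), q(cons(p(0), 0)))), 0)  →  g(cons(cons(e, 0), g(cons(cons(e, 0), e), q(cons(p(0), 0)))), 0)   [R6 at 1.1.2]
2. g(cons(cons(e, 0), g(cons(cons(e, 0), e), q(cons(p(0), 0)))), 0)  →  g(cons(cons(e, 0), g(cons(cons(e, 0), e), 0)), 0)   [R6 at 1.2.2]
3. g(cons(cons(e, 0), g(cons(cons(e, 0), e), 0)), 0)  →  g(cons(cons(e, 0), e), 0)   [R5 at 1.2]
4. g(cons(cons(e, 0), e), 0)  →  e   [R5 at ε]

e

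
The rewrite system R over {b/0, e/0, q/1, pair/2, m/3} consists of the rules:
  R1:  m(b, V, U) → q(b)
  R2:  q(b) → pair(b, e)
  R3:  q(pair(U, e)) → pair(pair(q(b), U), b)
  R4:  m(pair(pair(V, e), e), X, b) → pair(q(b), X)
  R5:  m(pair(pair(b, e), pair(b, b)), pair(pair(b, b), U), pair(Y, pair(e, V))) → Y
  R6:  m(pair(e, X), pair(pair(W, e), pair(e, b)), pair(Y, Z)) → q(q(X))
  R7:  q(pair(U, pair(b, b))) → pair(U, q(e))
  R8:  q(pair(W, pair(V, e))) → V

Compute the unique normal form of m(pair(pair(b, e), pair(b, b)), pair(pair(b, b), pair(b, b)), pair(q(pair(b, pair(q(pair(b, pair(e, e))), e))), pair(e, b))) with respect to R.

1. m(pair(pair(b, e), pair(b, b)), pair(pair(b, b), pair(b, b)), pair(q(pair(b, pair(q(pair(b, pair(e, e))), e))), pair(e, b)))  →  q(pair(b, pair(q(pair(b, pair(e, e))), e)))   [R5 at ε]
2. q(pair(b, pair(q(pair(b, pair(e, e))), e)))  →  q(pair(b, pair(e, e)))   [R8 at ε]
3. q(pair(b, pair(e, e)))  →  e   [R8 at ε]

e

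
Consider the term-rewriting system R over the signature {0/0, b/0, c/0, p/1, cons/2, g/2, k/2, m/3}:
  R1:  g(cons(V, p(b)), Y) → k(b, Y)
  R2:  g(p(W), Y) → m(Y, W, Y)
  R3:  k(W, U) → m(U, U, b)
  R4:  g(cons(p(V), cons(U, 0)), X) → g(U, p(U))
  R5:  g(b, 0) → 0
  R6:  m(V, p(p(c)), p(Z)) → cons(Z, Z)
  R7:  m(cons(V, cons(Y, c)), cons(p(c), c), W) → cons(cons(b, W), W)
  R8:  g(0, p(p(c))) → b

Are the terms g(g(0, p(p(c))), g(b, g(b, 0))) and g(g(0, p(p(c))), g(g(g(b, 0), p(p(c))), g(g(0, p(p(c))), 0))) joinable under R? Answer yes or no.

yes — NF(t₁) = 0, NF(t₂) = 0

Reduce t₁ = g(g(0, p(p(c))), g(b, g(b, 0))):
1. g(g(0, p(p(c))), g(b, g(b, 0)))  →  g(b, g(b, g(b, 0)))   [R8 at 1]
2. g(b, g(b, g(b, 0)))  →  g(b, g(b, 0))   [R5 at 2.2]
3. g(b, g(b, 0))  →  g(b, 0)   [R5 at 2]
4. g(b, 0)  →  0   [R5 at ε]

Reduce t₂ = g(g(0, p(p(c))), g(g(g(b, 0), p(p(c))), g(g(0, p(p(c))), 0))):
1. g(g(0, p(p(c))), g(g(g(b, 0), p(p(c))), g(g(0, p(p(c))), 0)))  →  g(b, g(g(g(b, 0), p(p(c))), g(g(0, p(p(c))), 0)))   [R8 at 1]
2. g(b, g(g(g(b, 0), p(p(c))), g(g(0, p(p(c))), 0)))  →  g(b, g(g(0, p(p(c))), g(g(0, p(p(c))), 0)))   [R5 at 2.1.1]
3. g(b, g(g(0, p(p(c))), g(g(0, p(p(c))), 0)))  →  g(b, g(b, g(g(0, p(p(c))), 0)))   [R8 at 2.1]
4. g(b, g(b, g(g(0, p(p(c))), 0)))  →  g(b, g(b, g(b, 0)))   [R8 at 2.2.1]
5. g(b, g(b, g(b, 0)))  →  g(b, g(b, 0))   [R5 at 2.2]
6. g(b, g(b, 0))  →  g(b, 0)   [R5 at 2]
7. g(b, 0)  →  0   [R5 at ε]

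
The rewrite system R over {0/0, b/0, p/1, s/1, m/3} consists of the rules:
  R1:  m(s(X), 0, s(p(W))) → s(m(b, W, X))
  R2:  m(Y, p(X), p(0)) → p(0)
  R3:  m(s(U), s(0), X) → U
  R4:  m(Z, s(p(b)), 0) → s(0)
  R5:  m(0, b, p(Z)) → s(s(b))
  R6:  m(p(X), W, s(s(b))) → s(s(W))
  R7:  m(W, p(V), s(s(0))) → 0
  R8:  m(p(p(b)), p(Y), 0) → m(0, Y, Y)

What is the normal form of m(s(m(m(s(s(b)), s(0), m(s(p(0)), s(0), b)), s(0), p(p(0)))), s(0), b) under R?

1. m(s(m(m(s(s(b)), s(0), m(s(p(0)), s(0), b)), s(0), p(p(0)))), s(0), b)  →  m(m(s(s(b)), s(0), m(s(p(0)), s(0), b)), s(0), p(p(0)))   [R3 at ε]
2. m(m(s(s(b)), s(0), m(s(p(0)), s(0), b)), s(0), p(p(0)))  →  m(s(b), s(0), p(p(0)))   [R3 at 1]
3. m(s(b), s(0), p(p(0)))  →  b   [R3 at ε]

b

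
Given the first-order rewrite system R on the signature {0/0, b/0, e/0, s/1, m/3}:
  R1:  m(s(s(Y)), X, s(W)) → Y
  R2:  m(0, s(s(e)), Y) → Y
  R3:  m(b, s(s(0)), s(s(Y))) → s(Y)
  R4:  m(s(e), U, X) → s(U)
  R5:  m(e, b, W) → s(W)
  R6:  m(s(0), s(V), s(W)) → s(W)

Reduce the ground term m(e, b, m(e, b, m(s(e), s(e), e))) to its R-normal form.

s(s(s(s(e))))

1. m(e, b, m(e, b, m(s(e), s(e), e)))  →  s(m(e, b, m(s(e), s(e), e)))   [R5 at ε]
2. s(m(e, b, m(s(e), s(e), e)))  →  s(s(m(s(e), s(e), e)))   [R5 at 1]
3. s(s(m(s(e), s(e), e)))  →  s(s(s(s(e))))   [R4 at 1.1]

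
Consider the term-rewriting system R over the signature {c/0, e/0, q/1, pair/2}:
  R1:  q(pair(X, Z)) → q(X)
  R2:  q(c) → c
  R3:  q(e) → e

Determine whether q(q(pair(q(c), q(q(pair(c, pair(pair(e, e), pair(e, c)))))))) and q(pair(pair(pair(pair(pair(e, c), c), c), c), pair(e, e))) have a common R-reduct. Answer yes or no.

no — NF(t₁) = c, NF(t₂) = e

Reduce t₁ = q(q(pair(q(c), q(q(pair(c, pair(pair(e, e), pair(e, c)))))))):
1. q(q(pair(q(c), q(q(pair(c, pair(pair(e, e), pair(e, c))))))))  →  q(q(q(c)))   [R1 at 1]
2. q(q(q(c)))  →  q(q(c))   [R2 at 1.1]
3. q(q(c))  →  q(c)   [R2 at 1]
4. q(c)  →  c   [R2 at ε]

Reduce t₂ = q(pair(pair(pair(pair(pair(e, c), c), c), c), pair(e, e))):
1. q(pair(pair(pair(pair(pair(e, c), c), c), c), pair(e, e)))  →  q(pair(pair(pair(pair(e, c), c), c), c))   [R1 at ε]
2. q(pair(pair(pair(pair(e, c), c), c), c))  →  q(pair(pair(pair(e, c), c), c))   [R1 at ε]
3. q(pair(pair(pair(e, c), c), c))  →  q(pair(pair(e, c), c))   [R1 at ε]
4. q(pair(pair(e, c), c))  →  q(pair(e, c))   [R1 at ε]
5. q(pair(e, c))  →  q(e)   [R1 at ε]
6. q(e)  →  e   [R3 at ε]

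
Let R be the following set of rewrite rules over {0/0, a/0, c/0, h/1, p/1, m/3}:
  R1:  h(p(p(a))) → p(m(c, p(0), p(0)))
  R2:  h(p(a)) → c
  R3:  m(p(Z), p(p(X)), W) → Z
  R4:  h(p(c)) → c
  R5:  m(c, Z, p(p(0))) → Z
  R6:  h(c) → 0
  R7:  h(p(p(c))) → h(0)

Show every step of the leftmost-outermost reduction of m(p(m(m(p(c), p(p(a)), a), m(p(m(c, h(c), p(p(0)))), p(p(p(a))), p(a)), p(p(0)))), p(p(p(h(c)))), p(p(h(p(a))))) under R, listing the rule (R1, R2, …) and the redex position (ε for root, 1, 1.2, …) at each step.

1. m(p(m(m(p(c), p(p(a)), a), m(p(m(c, h(c), p(p(0)))), p(p(p(a))), p(a)), p(p(0)))), p(p(p(h(c)))), p(p(h(p(a)))))  →  m(m(p(c), p(p(a)), a), m(p(m(c, h(c), p(p(0)))), p(p(p(a))), p(a)), p(p(0)))   [R3 at ε]
2. m(m(p(c), p(p(a)), a), m(p(m(c, h(c), p(p(0)))), p(p(p(a))), p(a)), p(p(0)))  →  m(c, m(p(m(c, h(c), p(p(0)))), p(p(p(a))), p(a)), p(p(0)))   [R3 at 1]
3. m(c, m(p(m(c, h(c), p(p(0)))), p(p(p(a))), p(a)), p(p(0)))  →  m(p(m(c, h(c), p(p(0)))), p(p(p(a))), p(a))   [R5 at ε]
4. m(p(m(c, h(c), p(p(0)))), p(p(p(a))), p(a))  →  m(c, h(c), p(p(0)))   [R3 at ε]
5. m(c, h(c), p(p(0)))  →  h(c)   [R5 at ε]
6. h(c)  →  0   [R6 at ε]

0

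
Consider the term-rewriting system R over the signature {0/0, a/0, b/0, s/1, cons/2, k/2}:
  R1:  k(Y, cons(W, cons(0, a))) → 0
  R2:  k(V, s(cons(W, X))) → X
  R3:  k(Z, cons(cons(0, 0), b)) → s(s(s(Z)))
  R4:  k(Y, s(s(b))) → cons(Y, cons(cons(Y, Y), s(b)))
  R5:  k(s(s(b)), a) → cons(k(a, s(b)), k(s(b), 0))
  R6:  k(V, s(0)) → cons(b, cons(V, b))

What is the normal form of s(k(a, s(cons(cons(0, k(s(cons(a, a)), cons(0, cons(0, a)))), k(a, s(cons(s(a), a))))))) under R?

1. s(k(a, s(cons(cons(0, k(s(cons(a, a)), cons(0, cons(0, a)))), k(a, s(cons(s(a), a)))))))  →  s(k(a, s(cons(s(a), a))))   [R2 at 1]
2. s(k(a, s(cons(s(a), a))))  →  s(a)   [R2 at 1]

s(a)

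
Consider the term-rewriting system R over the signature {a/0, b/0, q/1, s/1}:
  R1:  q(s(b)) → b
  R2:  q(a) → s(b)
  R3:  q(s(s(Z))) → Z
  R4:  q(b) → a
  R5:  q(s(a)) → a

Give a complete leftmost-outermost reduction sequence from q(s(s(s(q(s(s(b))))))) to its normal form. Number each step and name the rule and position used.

1. q(s(s(s(q(s(s(b)))))))  →  s(q(s(s(b))))   [R3 at ε]
2. s(q(s(s(b))))  →  s(b)   [R3 at 1]

s(b)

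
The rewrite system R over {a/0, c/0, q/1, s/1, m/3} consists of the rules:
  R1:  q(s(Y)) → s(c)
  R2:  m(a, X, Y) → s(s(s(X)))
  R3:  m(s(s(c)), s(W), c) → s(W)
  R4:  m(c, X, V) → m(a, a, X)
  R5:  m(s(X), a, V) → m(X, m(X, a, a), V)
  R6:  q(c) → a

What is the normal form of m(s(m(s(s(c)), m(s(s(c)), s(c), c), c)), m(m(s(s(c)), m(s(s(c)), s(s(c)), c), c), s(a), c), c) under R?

s(a)

1. m(s(m(s(s(c)), m(s(s(c)), s(c), c), c)), m(m(s(s(c)), m(s(s(c)), s(s(c)), c), c), s(a), c), c)  →  m(s(m(s(s(c)), s(c), c)), m(m(s(s(c)), m(s(s(c)), s(s(c)), c), c), s(a), c), c)   [R3 at 1.1.2]
2. m(s(m(s(s(c)), s(c), c)), m(m(s(s(c)), m(s(s(c)), s(s(c)), c), c), s(a), c), c)  →  m(s(s(c)), m(m(s(s(c)), m(s(s(c)), s(s(c)), c), c), s(a), c), c)   [R3 at 1.1]
3. m(s(s(c)), m(m(s(s(c)), m(s(s(c)), s(s(c)), c), c), s(a), c), c)  →  m(s(s(c)), m(m(s(s(c)), s(s(c)), c), s(a), c), c)   [R3 at 2.1.2]
4. m(s(s(c)), m(m(s(s(c)), s(s(c)), c), s(a), c), c)  →  m(s(s(c)), m(s(s(c)), s(a), c), c)   [R3 at 2.1]
5. m(s(s(c)), m(s(s(c)), s(a), c), c)  →  m(s(s(c)), s(a), c)   [R3 at 2]
6. m(s(s(c)), s(a), c)  →  s(a)   [R3 at ε]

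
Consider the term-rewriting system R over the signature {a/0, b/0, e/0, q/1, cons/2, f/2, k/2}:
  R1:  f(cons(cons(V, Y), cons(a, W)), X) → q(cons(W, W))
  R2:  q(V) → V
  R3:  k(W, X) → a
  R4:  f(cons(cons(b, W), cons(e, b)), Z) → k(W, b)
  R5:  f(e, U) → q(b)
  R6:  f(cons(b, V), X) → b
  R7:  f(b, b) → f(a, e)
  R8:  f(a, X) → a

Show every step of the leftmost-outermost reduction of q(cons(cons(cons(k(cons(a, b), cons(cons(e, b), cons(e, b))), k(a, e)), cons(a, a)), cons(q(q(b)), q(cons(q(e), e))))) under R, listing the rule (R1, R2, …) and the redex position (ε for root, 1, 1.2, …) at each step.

1. q(cons(cons(cons(k(cons(a, b), cons(cons(e, b), cons(e, b))), k(a, e)), cons(a, a)), cons(q(q(b)), q(cons(q(e), e)))))  →  cons(cons(cons(k(cons(a, b), cons(cons(e, b), cons(e, b))), k(a, e)), cons(a, a)), cons(q(q(b)), q(cons(q(e), e))))   [R2 at ε]
2. cons(cons(cons(k(cons(a, b), cons(cons(e, b), cons(e, b))), k(a, e)), cons(a, a)), cons(q(q(b)), q(cons(q(e), e))))  →  cons(cons(cons(a, k(a, e)), cons(a, a)), cons(q(q(b)), q(cons(q(e), e))))   [R3 at 1.1.1]
3. cons(cons(cons(a, k(a, e)), cons(a, a)), cons(q(q(b)), q(cons(q(e), e))))  →  cons(cons(cons(a, a), cons(a, a)), cons(q(q(b)), q(cons(q(e), e))))   [R3 at 1.1.2]
4. cons(cons(cons(a, a), cons(a, a)), cons(q(q(b)), q(cons(q(e), e))))  →  cons(cons(cons(a, a), cons(a, a)), cons(q(b), q(cons(q(e), e))))   [R2 at 2.1]
5. cons(cons(cons(a, a), cons(a, a)), cons(q(b), q(cons(q(e), e))))  →  cons(cons(cons(a, a), cons(a, a)), cons(b, q(cons(q(e), e))))   [R2 at 2.1]
6. cons(cons(cons(a, a), cons(a, a)), cons(b, q(cons(q(e), e))))  →  cons(cons(cons(a, a), cons(a, a)), cons(b, cons(q(e), e)))   [R2 at 2.2]
7. cons(cons(cons(a, a), cons(a, a)), cons(b, cons(q(e), e)))  →  cons(cons(cons(a, a), cons(a, a)), cons(b, cons(e, e)))   [R2 at 2.2.1]

cons(cons(cons(a, a), cons(a, a)), cons(b, cons(e, e)))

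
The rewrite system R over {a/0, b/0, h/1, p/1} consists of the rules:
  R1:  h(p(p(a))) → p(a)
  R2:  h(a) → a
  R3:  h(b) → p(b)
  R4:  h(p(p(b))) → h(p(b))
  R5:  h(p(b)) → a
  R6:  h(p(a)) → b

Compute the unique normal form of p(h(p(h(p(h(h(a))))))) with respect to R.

p(a)

1. p(h(p(h(p(h(h(a)))))))  →  p(h(p(h(p(h(a))))))   [R2 at 1.1.1.1.1.1]
2. p(h(p(h(p(h(a))))))  →  p(h(p(h(p(a)))))   [R2 at 1.1.1.1.1]
3. p(h(p(h(p(a)))))  →  p(h(p(b)))   [R6 at 1.1.1]
4. p(h(p(b)))  →  p(a)   [R5 at 1]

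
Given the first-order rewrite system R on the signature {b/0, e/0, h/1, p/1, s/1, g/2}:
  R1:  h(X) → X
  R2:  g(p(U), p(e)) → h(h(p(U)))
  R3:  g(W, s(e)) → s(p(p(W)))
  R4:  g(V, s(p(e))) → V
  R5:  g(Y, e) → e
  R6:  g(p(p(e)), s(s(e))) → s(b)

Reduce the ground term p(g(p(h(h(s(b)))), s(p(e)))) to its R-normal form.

1. p(g(p(h(h(s(b)))), s(p(e))))  →  p(p(h(h(s(b)))))   [R4 at 1]
2. p(p(h(h(s(b)))))  →  p(p(h(s(b))))   [R1 at 1.1]
3. p(p(h(s(b))))  →  p(p(s(b)))   [R1 at 1.1]

p(p(s(b)))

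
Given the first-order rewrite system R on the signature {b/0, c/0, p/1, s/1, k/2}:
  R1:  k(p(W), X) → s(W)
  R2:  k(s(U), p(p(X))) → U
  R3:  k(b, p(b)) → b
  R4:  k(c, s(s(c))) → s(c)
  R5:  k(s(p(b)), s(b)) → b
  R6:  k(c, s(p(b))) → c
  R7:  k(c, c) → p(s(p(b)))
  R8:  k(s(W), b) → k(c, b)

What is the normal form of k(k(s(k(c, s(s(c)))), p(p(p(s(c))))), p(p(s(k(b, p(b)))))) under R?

1. k(k(s(k(c, s(s(c)))), p(p(p(s(c))))), p(p(s(k(b, p(b))))))  →  k(k(c, s(s(c))), p(p(s(k(b, p(b))))))   [R2 at 1]
2. k(k(c, s(s(c))), p(p(s(k(b, p(b))))))  →  k(s(c), p(p(s(k(b, p(b))))))   [R4 at 1]
3. k(s(c), p(p(s(k(b, p(b))))))  →  c   [R2 at ε]

c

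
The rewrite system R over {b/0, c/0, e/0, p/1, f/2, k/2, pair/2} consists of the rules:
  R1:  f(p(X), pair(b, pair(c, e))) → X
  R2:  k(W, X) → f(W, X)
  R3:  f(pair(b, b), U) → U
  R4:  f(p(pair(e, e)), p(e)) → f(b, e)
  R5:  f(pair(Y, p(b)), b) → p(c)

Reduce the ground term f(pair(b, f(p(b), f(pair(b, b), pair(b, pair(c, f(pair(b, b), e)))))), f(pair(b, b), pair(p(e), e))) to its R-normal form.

pair(p(e), e)

1. f(pair(b, f(p(b), f(pair(b, b), pair(b, pair(c, f(pair(b, b), e)))))), f(pair(b, b), pair(p(e), e)))  →  f(pair(b, f(p(b), pair(b, pair(c, f(pair(b, b), e))))), f(pair(b, b), pair(p(e), e)))   [R3 at 1.2.2]
2. f(pair(b, f(p(b), pair(b, pair(c, f(pair(b, b), e))))), f(pair(b, b), pair(p(e), e)))  →  f(pair(b, f(p(b), pair(b, pair(c, e)))), f(pair(b, b), pair(p(e), e)))   [R3 at 1.2.2.2.2]
3. f(pair(b, f(p(b), pair(b, pair(c, e)))), f(pair(b, b), pair(p(e), e)))  →  f(pair(b, b), f(pair(b, b), pair(p(e), e)))   [R1 at 1.2]
4. f(pair(b, b), f(pair(b, b), pair(p(e), e)))  →  f(pair(b, b), pair(p(e), e))   [R3 at ε]
5. f(pair(b, b), pair(p(e), e))  →  pair(p(e), e)   [R3 at ε]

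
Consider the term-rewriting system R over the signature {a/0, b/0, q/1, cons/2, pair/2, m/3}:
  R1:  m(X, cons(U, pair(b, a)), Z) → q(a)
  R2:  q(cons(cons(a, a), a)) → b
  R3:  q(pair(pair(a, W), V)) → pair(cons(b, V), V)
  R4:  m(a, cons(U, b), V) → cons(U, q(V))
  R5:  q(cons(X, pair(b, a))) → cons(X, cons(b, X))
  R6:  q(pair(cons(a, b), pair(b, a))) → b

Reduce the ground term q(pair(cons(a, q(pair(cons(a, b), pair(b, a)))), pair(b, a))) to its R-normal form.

b

1. q(pair(cons(a, q(pair(cons(a, b), pair(b, a)))), pair(b, a)))  →  q(pair(cons(a, b), pair(b, a)))   [R6 at 1.1.2]
2. q(pair(cons(a, b), pair(b, a)))  →  b   [R6 at ε]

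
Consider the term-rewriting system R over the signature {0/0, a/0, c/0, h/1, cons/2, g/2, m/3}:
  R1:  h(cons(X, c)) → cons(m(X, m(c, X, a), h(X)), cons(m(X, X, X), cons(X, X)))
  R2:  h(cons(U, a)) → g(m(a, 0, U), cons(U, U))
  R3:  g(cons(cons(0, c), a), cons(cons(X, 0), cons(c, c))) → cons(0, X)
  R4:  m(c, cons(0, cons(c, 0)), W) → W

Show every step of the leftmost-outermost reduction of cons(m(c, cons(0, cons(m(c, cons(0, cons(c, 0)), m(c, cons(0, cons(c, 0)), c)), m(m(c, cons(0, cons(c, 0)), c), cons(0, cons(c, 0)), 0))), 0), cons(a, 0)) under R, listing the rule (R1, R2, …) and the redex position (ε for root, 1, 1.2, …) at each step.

1. cons(m(c, cons(0, cons(m(c, cons(0, cons(c, 0)), m(c, cons(0, cons(c, 0)), c)), m(m(c, cons(0, cons(c, 0)), c), cons(0, cons(c, 0)), 0))), 0), cons(a, 0))  →  cons(m(c, cons(0, cons(m(c, cons(0, cons(c, 0)), c), m(m(c, cons(0, cons(c, 0)), c), cons(0, cons(c, 0)), 0))), 0), cons(a, 0))   [R4 at 1.2.2.1]
2. cons(m(c, cons(0, cons(m(c, cons(0, cons(c, 0)), c), m(m(c, cons(0, cons(c, 0)), c), cons(0, cons(c, 0)), 0))), 0), cons(a, 0))  →  cons(m(c, cons(0, cons(c, m(m(c, cons(0, cons(c, 0)), c), cons(0, cons(c, 0)), 0))), 0), cons(a, 0))   [R4 at 1.2.2.1]
3. cons(m(c, cons(0, cons(c, m(m(c, cons(0, cons(c, 0)), c), cons(0, cons(c, 0)), 0))), 0), cons(a, 0))  →  cons(m(c, cons(0, cons(c, m(c, cons(0, cons(c, 0)), 0))), 0), cons(a, 0))   [R4 at 1.2.2.2.1]
4. cons(m(c, cons(0, cons(c, m(c, cons(0, cons(c, 0)), 0))), 0), cons(a, 0))  →  cons(m(c, cons(0, cons(c, 0)), 0), cons(a, 0))   [R4 at 1.2.2.2]
5. cons(m(c, cons(0, cons(c, 0)), 0), cons(a, 0))  →  cons(0, cons(a, 0))   [R4 at 1]

cons(0, cons(a, 0))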